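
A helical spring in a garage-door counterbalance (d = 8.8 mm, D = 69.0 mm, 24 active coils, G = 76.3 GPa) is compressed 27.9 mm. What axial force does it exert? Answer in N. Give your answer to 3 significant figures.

202 N

k = Gd⁴/(8D³N_a) = (76.3×10³)(8.8⁴)/(8·69.0³·24) = 7.2545 N/mm
F = k·δ = 7.2545 × 27.9 = 202.4 N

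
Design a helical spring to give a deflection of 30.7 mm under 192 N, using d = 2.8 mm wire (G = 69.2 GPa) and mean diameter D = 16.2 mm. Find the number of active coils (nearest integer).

Required rate k = F/δ = 192/30.7 = 6.2541 N/mm
N_a = Gd⁴/(8D³k) = (69.2×10³ × 2.8⁴)/(8 × 16.2³ × 6.2541)
    = 4.25342e+06 / 212715 = 20 → 20 coils

20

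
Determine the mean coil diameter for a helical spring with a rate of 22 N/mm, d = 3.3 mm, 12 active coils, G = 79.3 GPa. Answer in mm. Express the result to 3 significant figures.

16.5 mm

D = (Gd⁴/(8N_a·k))^(1/3) = (79.3×10³·3.3⁴/(8·12·22))^(1/3)
  = (4452.82)^(1/3) = 16.4517 mm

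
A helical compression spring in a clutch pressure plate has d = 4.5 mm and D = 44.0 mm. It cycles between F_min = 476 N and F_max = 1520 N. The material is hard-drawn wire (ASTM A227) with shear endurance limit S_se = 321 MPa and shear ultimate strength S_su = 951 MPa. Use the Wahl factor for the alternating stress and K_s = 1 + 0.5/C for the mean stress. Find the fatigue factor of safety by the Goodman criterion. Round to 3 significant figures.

C = D/d = 44.0/4.5 = 9.7778; K_W = (4C−1)/(4C−4)+0.615/C = 1.1483; K_s = 1+0.5/C = 1.0511
F_a = (F_max−F_min)/2 = 522 N; F_m = (F_max+F_min)/2 = 998 N
τ_a = K_W·8F_aD/(πd³) = 1.1483 × 641.84 = 737.05 MPa
τ_m = K_s·8F_mD/(πd³) = 1.0511 × 1227.1 = 1289.9 MPa
Goodman: 1/n_f = τ_a/S_se + τ_m/S_su = 737.05/321 + 1289.9/951 = 2.29610 + 1.35633 = 3.6524
n_f = 1/3.6524 = 0.2738

0.274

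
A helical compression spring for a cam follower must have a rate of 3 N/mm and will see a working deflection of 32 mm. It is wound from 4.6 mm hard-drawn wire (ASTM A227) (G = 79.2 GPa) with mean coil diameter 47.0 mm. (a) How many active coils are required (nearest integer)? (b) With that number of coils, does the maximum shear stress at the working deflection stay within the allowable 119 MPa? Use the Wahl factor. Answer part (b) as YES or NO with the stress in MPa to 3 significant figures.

N_a = Gd⁴/(8D³k) = (79.2×10³)(4.6⁴)/(8·47.0³·3) = 14.23 → N_a = 14
Actual rate k = Gd⁴/(8D³·14) = 3.0496 N/mm
Working load F = kδ = 3.0496·32 = 97.588 N
C = 47.0/4.6 = 10.2174; K_W = (4C−1)/(4C−4)+0.615/C = 1.1416
τ_max = K_W·8FD/(πd³) = 1.1416·119.99 = 136.98 MPa
τ_max > 119 MPa → exceeds allowable

(a) 14 coils; (b) NO, τ_max = 137 MPa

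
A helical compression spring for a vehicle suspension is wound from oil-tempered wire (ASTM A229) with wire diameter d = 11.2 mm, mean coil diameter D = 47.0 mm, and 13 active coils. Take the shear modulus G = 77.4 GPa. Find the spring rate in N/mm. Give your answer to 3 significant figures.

113 N/mm

k = Gd⁴/(8D³N_a) = (77.4×10³ × 11.2⁴) / (8 × 47.0³ × 13)
  = 1.2179e+09 / 1.07976e+07 = 112.79 N/mm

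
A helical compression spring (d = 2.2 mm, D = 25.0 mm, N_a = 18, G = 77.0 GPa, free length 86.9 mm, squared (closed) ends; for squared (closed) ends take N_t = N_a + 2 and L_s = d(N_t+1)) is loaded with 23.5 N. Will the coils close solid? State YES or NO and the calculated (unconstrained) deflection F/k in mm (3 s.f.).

NO, δ = 29.3 mm

k = Gd⁴/(8D³N_a) = (77.0×10³)(2.2⁴)/(8·25.0³·18) = 0.80168 N/mm
N_t = 20; L_s = 2.2·21 = 46.2 mm; δ_solid = L₀ − L_s = 86.9 − 46.2 = 40.7 mm
δ = F/k = 23.5/0.80168 = 29.314 mm
δ < δ_solid → spring does not go solid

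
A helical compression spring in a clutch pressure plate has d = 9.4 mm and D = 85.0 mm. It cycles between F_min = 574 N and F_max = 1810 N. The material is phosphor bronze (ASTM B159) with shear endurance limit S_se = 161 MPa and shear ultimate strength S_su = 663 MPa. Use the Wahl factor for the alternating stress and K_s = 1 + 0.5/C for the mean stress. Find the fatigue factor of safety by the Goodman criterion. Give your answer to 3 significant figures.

C = D/d = 85.0/9.4 = 9.0426; K_W = (4C−1)/(4C−4)+0.615/C = 1.1613; K_s = 1+0.5/C = 1.0553
F_a = (F_max−F_min)/2 = 618 N; F_m = (F_max+F_min)/2 = 1192 N
τ_a = K_W·8F_aD/(πd³) = 1.1613 × 161.05 = 187.02 MPa
τ_m = K_s·8F_mD/(πd³) = 1.0553 × 310.64 = 327.81 MPa
Goodman: 1/n_f = τ_a/S_se + τ_m/S_su = 187.02/161 + 327.81/663 = 1.16164 + 0.49444 = 1.6561
n_f = 1/1.6561 = 0.6038

0.604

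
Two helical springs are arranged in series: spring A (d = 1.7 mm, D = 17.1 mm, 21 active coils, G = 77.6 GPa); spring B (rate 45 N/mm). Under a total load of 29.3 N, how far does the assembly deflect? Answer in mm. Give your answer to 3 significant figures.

38.6 mm

k_A = Gd⁴/(8D³N_a) = (77.6×10³)(1.7⁴)/(8·17.1³·21) = 0.77154 N/mm
Series: 1/k_eq = 1/0.77154 + 1/45 = 1.3183; k_eq = 0.75854 N/mm
δ = F/k_eq = 29.3/0.75854 = 38.627 mm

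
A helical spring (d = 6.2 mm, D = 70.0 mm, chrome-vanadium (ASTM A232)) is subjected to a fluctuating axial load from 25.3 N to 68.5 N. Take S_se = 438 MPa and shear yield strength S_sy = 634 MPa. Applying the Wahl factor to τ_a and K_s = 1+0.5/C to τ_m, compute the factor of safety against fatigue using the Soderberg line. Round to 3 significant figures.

10.1

C = D/d = 70.0/6.2 = 11.2903; K_W = (4C−1)/(4C−4)+0.615/C = 1.1274; K_s = 1+0.5/C = 1.0443
F_a = (F_max−F_min)/2 = 21.6 N; F_m = (F_max+F_min)/2 = 46.9 N
τ_a = K_W·8F_aD/(πd³) = 1.1274 × 16.155 = 18.213 MPa
τ_m = K_s·8F_mD/(πd³) = 1.0443 × 35.078 = 36.632 MPa
Soderberg: 1/n_f = τ_a/S_se + τ_m/S_sy = 18.213/438 + 36.632/634 = 0.04158 + 0.05778 = 0.09936
n_f = 1/0.09936 = 10.06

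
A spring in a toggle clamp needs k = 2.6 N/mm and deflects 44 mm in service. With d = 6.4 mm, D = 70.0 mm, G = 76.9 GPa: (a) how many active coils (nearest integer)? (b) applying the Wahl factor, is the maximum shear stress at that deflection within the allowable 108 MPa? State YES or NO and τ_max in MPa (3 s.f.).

N_a = Gd⁴/(8D³k) = (76.9×10³)(6.4⁴)/(8·70.0³·2.6) = 18.08 → N_a = 18
Actual rate k = Gd⁴/(8D³·18) = 2.6121 N/mm
Working load F = kδ = 2.6121·44 = 114.93 N
C = 70.0/6.4 = 10.9375; K_W = (4C−1)/(4C−4)+0.615/C = 1.1317
τ_max = K_W·8FD/(πd³) = 1.1317·78.152 = 88.445 MPa
τ_max ≤ 108 MPa → acceptable

(a) 18 coils; (b) YES, τ_max = 88.4 MPa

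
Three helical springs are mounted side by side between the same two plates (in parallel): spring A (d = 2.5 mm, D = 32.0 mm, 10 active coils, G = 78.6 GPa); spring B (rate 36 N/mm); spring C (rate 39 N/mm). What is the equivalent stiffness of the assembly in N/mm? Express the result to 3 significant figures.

76.2 N/mm

k_A = Gd⁴/(8D³N_a) = (78.6×10³)(2.5⁴)/(8·32.0³·10) = 1.1712 N/mm
Parallel: k_eq = 1.1712 + 36 + 39 = 76.171 N/mm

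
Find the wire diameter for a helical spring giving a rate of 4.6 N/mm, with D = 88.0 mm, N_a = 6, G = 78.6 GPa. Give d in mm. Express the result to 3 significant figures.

d = (8D³N_a·k / G)^(1/4) = (8·88.0³·6·4.6 / (78.6×10³))^0.25
  = (1914.4)^0.25 = 6.6146 mm

6.61 mm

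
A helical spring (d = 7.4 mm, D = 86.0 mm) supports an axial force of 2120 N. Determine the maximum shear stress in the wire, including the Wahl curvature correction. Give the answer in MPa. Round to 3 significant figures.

1290 MPa

Spring index C = D/d = 86.0/7.4 = 11.6216
K_W = (4C−1)/(4C−4) + 0.615/C = 45.486/42.486 + 0.0529 = 1.1235
τ₀ = 8FD/(πd³) = 8·2120·86.0/(π·7.4³) = 1.45856e+06/1273 = 1145.7 MPa
τ_max = K·τ₀ = 1.1235 × 1145.7 = 1287.3 MPa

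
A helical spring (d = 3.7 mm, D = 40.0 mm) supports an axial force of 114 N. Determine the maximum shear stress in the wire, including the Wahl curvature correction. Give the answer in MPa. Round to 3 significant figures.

Spring index C = D/d = 40.0/3.7 = 10.8108
K_W = (4C−1)/(4C−4) + 0.615/C = 42.243/39.243 + 0.0569 = 1.1333
τ₀ = 8FD/(πd³) = 8·114·40.0/(π·3.7³) = 36480/159.13 = 229.24 MPa
τ_max = K·τ₀ = 1.1333 × 229.24 = 259.81 MPa

260 MPa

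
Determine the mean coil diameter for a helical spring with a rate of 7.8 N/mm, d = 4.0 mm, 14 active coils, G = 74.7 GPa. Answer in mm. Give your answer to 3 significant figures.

28.0 mm

D = (Gd⁴/(8N_a·k))^(1/3) = (74.7×10³·4.0⁴/(8·14·7.8))^(1/3)
  = (21890.1)^(1/3) = 27.9737 mm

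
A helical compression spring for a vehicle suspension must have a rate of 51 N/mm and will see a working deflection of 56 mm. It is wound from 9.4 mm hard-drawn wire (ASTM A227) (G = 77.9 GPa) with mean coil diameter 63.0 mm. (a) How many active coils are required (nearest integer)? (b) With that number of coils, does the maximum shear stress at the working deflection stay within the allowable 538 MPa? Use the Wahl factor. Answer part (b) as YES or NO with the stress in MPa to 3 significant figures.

N_a = Gd⁴/(8D³k) = (77.9×10³)(9.4⁴)/(8·63.0³·51) = 5.962 → N_a = 6
Actual rate k = Gd⁴/(8D³·6) = 50.674 N/mm
Working load F = kδ = 50.674·56 = 2837.7 N
C = 63.0/9.4 = 6.7021; K_W = (4C−1)/(4C−4)+0.615/C = 1.2233
τ_max = K_W·8FD/(πd³) = 1.2233·548.11 = 670.5 MPa
τ_max > 538 MPa → exceeds allowable

(a) 6 coils; (b) NO, τ_max = 671 MPa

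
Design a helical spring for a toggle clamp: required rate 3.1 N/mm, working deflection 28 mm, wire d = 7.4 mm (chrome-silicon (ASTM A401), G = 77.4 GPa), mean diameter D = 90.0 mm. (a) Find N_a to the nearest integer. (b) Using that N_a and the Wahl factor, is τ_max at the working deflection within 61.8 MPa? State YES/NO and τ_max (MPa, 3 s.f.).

N_a = Gd⁴/(8D³k) = (77.4×10³)(7.4⁴)/(8·90.0³·3.1) = 12.84 → N_a = 13
Actual rate k = Gd⁴/(8D³·13) = 3.0613 N/mm
Working load F = kδ = 3.0613·28 = 85.717 N
C = 90.0/7.4 = 12.1622; K_W = (4C−1)/(4C−4)+0.615/C = 1.1178
τ_max = K_W·8FD/(πd³) = 1.1178·48.479 = 54.188 MPa
τ_max ≤ 61.8 MPa → acceptable

(a) 13 coils; (b) YES, τ_max = 54.2 MPa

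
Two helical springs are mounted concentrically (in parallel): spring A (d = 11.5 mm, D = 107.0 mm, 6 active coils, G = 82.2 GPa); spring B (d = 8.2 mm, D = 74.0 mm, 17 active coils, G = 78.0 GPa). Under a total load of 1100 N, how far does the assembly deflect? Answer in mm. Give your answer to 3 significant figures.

35.7 mm

k_A = Gd⁴/(8D³N_a) = (82.2×10³)(11.5⁴)/(8·107.0³·6) = 24.45 N/mm
k_B = Gd⁴/(8D³N_a) = (78.0×10³)(8.2⁴)/(8·74.0³·17) = 6.3991 N/mm
Parallel: k_eq = 24.45 + 6.3991 = 30.849 N/mm
δ = F/k_eq = 1100/30.849 = 35.658 mm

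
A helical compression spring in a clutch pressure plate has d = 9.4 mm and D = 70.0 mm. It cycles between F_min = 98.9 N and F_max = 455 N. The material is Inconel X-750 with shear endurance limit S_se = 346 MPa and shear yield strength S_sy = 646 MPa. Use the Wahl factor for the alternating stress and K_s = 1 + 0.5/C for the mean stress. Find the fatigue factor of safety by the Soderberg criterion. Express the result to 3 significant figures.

4.34

C = D/d = 70.0/9.4 = 7.4468; K_W = (4C−1)/(4C−4)+0.615/C = 1.1989; K_s = 1+0.5/C = 1.0671
F_a = (F_max−F_min)/2 = 178.05 N; F_m = (F_max+F_min)/2 = 276.95 N
τ_a = K_W·8F_aD/(πd³) = 1.1989 × 38.212 = 45.813 MPa
τ_m = K_s·8F_mD/(πd³) = 1.0671 × 59.437 = 63.428 MPa
Soderberg: 1/n_f = τ_a/S_se + τ_m/S_sy = 45.813/346 + 63.428/646 = 0.13241 + 0.09819 = 0.23059
n_f = 1/0.23059 = 4.337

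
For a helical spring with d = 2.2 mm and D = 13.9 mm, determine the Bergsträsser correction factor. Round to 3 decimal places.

1.224

C = D/d = 13.9/2.2 = 6.3182
K_B = (4C+2)/(4C−3) = 27.273/22.273 = 1.2245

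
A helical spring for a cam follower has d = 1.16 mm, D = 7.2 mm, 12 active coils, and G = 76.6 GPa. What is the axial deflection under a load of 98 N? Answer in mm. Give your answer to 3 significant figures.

k = Gd⁴/(8D³N_a) = (76.6×10³)(1.16⁴)/(8·7.2³·12) = 3.8707 N/mm
δ = F/k = 98 / 3.8707 = 25.318 mm

25.3 mm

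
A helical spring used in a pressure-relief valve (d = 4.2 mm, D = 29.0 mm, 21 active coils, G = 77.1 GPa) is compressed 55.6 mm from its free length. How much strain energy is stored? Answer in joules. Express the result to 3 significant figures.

k = Gd⁴/(8D³N_a) = (77.1×10³)(4.2⁴)/(8·29.0³·21) = 5.8553 N/mm
U = ½kδ² = 0.5 × 5.8553 × 55.6² = 9050.4 N·mm = 9.0504 J

9.05 J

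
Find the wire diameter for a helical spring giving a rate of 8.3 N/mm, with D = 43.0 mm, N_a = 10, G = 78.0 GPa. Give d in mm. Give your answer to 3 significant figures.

5.10 mm

d = (8D³N_a·k / G)^(1/4) = (8·43.0³·10·8.3 / (78.0×10³))^0.25
  = (676.83)^0.25 = 5.1006 mm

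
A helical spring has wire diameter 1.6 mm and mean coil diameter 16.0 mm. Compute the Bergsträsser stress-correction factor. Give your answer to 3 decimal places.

1.135

C = D/d = 16.0/1.6 = 10.0000
K_B = (4C+2)/(4C−3) = 42.000/37.000 = 1.1351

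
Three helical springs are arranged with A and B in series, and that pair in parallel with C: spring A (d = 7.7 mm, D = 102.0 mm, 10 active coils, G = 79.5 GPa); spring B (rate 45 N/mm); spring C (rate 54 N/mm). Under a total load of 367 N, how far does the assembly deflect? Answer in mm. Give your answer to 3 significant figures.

6.43 mm

k_A = Gd⁴/(8D³N_a) = (79.5×10³)(7.7⁴)/(8·102.0³·10) = 3.2918 N/mm
Springs A,B series: k_AB = 1/(1/3.2918+1/45) = 3.0675 N/mm; parallel with C: k_eq = 3.0675+54 = 57.067 N/mm
δ = F/k_eq = 367/57.067 = 6.431 mm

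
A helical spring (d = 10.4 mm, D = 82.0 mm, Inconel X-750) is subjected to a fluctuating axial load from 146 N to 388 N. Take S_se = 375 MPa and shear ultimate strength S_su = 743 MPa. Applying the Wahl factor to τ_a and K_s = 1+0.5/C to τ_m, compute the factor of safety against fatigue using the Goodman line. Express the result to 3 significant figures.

C = D/d = 82.0/10.4 = 7.8846; K_W = (4C−1)/(4C−4)+0.615/C = 1.1869; K_s = 1+0.5/C = 1.0634
F_a = (F_max−F_min)/2 = 121 N; F_m = (F_max+F_min)/2 = 267 N
τ_a = K_W·8F_aD/(πd³) = 1.1869 × 22.462 = 26.66 MPa
τ_m = K_s·8F_mD/(πd³) = 1.0634 × 49.564 = 52.707 MPa
Goodman: 1/n_f = τ_a/S_se + τ_m/S_su = 26.66/375 + 52.707/743 = 0.07109 + 0.07094 = 0.14203
n_f = 1/0.14203 = 7.041

7.04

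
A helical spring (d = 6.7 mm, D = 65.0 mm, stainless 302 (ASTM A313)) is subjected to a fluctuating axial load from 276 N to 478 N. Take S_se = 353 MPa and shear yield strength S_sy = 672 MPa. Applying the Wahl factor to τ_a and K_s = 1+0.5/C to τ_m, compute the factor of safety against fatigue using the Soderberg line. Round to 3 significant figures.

1.98

C = D/d = 65.0/6.7 = 9.7015; K_W = (4C−1)/(4C−4)+0.615/C = 1.1496; K_s = 1+0.5/C = 1.0515
F_a = (F_max−F_min)/2 = 101 N; F_m = (F_max+F_min)/2 = 377 N
τ_a = K_W·8F_aD/(πd³) = 1.1496 × 55.584 = 63.899 MPa
τ_m = K_s·8F_mD/(πd³) = 1.0515 × 207.48 = 218.17 MPa
Soderberg: 1/n_f = τ_a/S_se + τ_m/S_sy = 63.899/353 + 218.17/672 = 0.18102 + 0.32466 = 0.50567
n_f = 1/0.50567 = 1.978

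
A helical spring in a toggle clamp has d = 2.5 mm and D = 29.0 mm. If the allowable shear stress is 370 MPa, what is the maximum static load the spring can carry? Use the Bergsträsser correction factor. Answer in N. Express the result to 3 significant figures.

C = D/d = 29.0/2.5 = 11.6000
K_B = (4C+2)/(4C−3) = 48.400/43.400 = 1.1152
τ_max = K·8FD/(πd³) → F_max = τ_allow·πd³/(8DK)
F_max = 370·π·2.5³/(8·29.0·1.1152) = 18162/258.73 = 70.199 N

70.2 N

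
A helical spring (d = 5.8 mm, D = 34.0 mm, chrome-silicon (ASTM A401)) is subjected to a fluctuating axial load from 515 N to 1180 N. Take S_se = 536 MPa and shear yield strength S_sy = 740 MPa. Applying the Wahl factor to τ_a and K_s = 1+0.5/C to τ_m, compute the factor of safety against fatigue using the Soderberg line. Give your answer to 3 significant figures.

C = D/d = 34.0/5.8 = 5.8621; K_W = (4C−1)/(4C−4)+0.615/C = 1.2592; K_s = 1+0.5/C = 1.0853
F_a = (F_max−F_min)/2 = 332.5 N; F_m = (F_max+F_min)/2 = 847.5 N
τ_a = K_W·8F_aD/(πd³) = 1.2592 × 147.55 = 185.78 MPa
τ_m = K_s·8F_mD/(πd³) = 1.0853 × 376.08 = 408.15 MPa
Soderberg: 1/n_f = τ_a/S_se + τ_m/S_sy = 185.78/536 + 408.15/740 = 0.34661 + 0.55156 = 0.89817
n_f = 1/0.89817 = 1.113

1.11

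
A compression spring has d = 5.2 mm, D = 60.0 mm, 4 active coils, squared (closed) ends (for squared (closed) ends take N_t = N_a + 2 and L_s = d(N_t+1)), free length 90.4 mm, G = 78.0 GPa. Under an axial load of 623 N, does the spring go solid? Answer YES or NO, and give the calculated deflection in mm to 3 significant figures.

k = Gd⁴/(8D³N_a) = (78.0×10³)(5.2⁴)/(8·60.0³·4) = 8.251 N/mm
N_t = 6; L_s = 5.2·7 = 36.4 mm; δ_solid = L₀ − L_s = 90.4 − 36.4 = 54 mm
δ = F/k = 623/8.251 = 75.506 mm
δ ≥ δ_solid → spring goes solid

YES, δ = 75.5 mm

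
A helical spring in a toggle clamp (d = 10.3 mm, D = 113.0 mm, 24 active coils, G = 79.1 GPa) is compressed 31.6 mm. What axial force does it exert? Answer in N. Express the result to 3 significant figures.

102 N

k = Gd⁴/(8D³N_a) = (79.1×10³)(10.3⁴)/(8·113.0³·24) = 3.2136 N/mm
F = k·δ = 3.2136 × 31.6 = 101.55 N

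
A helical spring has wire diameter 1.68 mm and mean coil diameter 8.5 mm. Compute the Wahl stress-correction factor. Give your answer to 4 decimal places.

C = D/d = 8.5/1.68 = 5.0595
K_W = (4C−1)/(4C−4) + 0.615/C = 19.238/16.238 + 0.1216 = 1.3063

1.3063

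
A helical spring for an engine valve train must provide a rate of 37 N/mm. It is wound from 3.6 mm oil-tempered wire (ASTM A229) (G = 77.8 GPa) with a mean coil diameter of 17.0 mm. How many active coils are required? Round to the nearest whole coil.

N_a = Gd⁴/(8D³k) = (77.8×10³ × 3.6⁴)/(8 × 17.0³ × 37)
    = 1.30674e+07 / 1.45425e+06 = 8.986 → 9 coils

9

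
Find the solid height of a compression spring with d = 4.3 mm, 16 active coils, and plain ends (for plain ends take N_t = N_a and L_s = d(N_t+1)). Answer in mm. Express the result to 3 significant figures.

73.1 mm

plain ends: N_t = N_a = 16
L_s = d·(N_t+1) = 4.3 × 17 = 73.1 mm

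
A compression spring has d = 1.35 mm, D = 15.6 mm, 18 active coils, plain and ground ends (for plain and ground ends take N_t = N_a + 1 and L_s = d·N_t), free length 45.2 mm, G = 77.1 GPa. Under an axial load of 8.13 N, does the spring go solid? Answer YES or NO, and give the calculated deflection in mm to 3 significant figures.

NO, δ = 17.4 mm

k = Gd⁴/(8D³N_a) = (77.1×10³)(1.35⁴)/(8·15.6³·18) = 0.46844 N/mm
N_t = 19; L_s = 1.35·19 = 25.65 mm; δ_solid = L₀ − L_s = 45.2 − 25.65 = 19.55 mm
δ = F/k = 8.13/0.46844 = 17.356 mm
δ < δ_solid → spring does not go solid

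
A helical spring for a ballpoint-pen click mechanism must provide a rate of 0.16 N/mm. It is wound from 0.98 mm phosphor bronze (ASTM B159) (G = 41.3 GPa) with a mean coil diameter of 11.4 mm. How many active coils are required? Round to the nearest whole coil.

20

N_a = Gd⁴/(8D³k) = (41.3×10³ × 0.98⁴)/(8 × 11.4³ × 0.16)
    = 38093.8 / 1896.38 = 20.09 → 20 coils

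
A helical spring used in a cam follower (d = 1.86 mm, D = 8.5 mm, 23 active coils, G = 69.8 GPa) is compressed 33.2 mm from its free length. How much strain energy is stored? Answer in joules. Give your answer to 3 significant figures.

4.07 J

k = Gd⁴/(8D³N_a) = (69.8×10³)(1.86⁴)/(8·8.5³·23) = 7.3932 N/mm
U = ½kδ² = 0.5 × 7.3932 × 33.2² = 4074.5 N·mm = 4.0745 J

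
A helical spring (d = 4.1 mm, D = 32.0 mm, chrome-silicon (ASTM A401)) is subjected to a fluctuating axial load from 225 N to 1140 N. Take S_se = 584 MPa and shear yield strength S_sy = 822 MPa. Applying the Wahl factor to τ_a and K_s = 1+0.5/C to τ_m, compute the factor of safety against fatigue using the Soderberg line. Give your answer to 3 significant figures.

C = D/d = 32.0/4.1 = 7.8049; K_W = (4C−1)/(4C−4)+0.615/C = 1.1890; K_s = 1+0.5/C = 1.0641
F_a = (F_max−F_min)/2 = 457.5 N; F_m = (F_max+F_min)/2 = 682.5 N
τ_a = K_W·8F_aD/(πd³) = 1.1890 × 540.92 = 643.16 MPa
τ_m = K_s·8F_mD/(πd³) = 1.0641 × 806.94 = 858.63 MPa
Soderberg: 1/n_f = τ_a/S_se + τ_m/S_sy = 643.16/584 + 858.63/822 = 1.10129 + 1.04457 = 2.1459
n_f = 1/2.1459 = 0.466

0.466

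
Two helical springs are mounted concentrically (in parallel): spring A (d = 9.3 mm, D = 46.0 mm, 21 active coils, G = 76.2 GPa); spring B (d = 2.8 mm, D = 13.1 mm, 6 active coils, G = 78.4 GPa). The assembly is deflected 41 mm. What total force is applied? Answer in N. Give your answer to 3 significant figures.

k_A = Gd⁴/(8D³N_a) = (76.2×10³)(9.3⁴)/(8·46.0³·21) = 34.858 N/mm
k_B = Gd⁴/(8D³N_a) = (78.4×10³)(2.8⁴)/(8·13.1³·6) = 44.657 N/mm
Parallel: k_eq = 34.858 + 44.657 = 79.515 N/mm
F = k_eq·δ = 79.515·41 = 3260.1 N

3260 N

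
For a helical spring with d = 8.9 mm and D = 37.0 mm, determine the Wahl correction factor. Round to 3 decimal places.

C = D/d = 37.0/8.9 = 4.1573
K_W = (4C−1)/(4C−4) + 0.615/C = 15.629/12.629 + 0.1479 = 1.3855

1.385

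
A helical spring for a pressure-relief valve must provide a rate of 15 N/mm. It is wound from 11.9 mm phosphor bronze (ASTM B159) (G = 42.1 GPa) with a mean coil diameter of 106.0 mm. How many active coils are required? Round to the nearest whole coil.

N_a = Gd⁴/(8D³k) = (42.1×10³ × 11.9⁴)/(8 × 106.0³ × 15)
    = 8.44248e+08 / 1.42922e+08 = 5.907 → 6 coils

6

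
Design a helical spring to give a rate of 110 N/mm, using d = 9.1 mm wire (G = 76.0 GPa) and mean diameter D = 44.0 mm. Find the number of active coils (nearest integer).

7

N_a = Gd⁴/(8D³k) = (76.0×10³ × 9.1⁴)/(8 × 44.0³ × 110)
    = 5.2117e+08 / 7.49619e+07 = 6.952 → 7 coils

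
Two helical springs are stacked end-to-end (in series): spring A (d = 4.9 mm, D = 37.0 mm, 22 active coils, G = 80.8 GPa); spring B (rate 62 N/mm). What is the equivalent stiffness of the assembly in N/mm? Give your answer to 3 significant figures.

k_A = Gd⁴/(8D³N_a) = (80.8×10³)(4.9⁴)/(8·37.0³·22) = 5.2249 N/mm
Series: 1/k_eq = 1/5.2249 + 1/62 = 0.20752; k_eq = 4.8188 N/mm

4.82 N/mm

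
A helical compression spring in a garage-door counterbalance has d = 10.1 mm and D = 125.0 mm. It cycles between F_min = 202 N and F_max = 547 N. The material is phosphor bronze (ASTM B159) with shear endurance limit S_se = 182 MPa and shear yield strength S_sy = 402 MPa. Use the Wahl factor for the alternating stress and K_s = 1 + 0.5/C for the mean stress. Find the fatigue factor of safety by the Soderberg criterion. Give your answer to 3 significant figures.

C = D/d = 125.0/10.1 = 12.3762; K_W = (4C−1)/(4C−4)+0.615/C = 1.1156; K_s = 1+0.5/C = 1.0404
F_a = (F_max−F_min)/2 = 172.5 N; F_m = (F_max+F_min)/2 = 374.5 N
τ_a = K_W·8F_aD/(πd³) = 1.1156 × 53.294 = 59.455 MPa
τ_m = K_s·8F_mD/(πd³) = 1.0404 × 115.7 = 120.38 MPa
Soderberg: 1/n_f = τ_a/S_se + τ_m/S_sy = 59.455/182 + 120.38/402 = 0.32668 + 0.29944 = 0.62612
n_f = 1/0.62612 = 1.597

1.60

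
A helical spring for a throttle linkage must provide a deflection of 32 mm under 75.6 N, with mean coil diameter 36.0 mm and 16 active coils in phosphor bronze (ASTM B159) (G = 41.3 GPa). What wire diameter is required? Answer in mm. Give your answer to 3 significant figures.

Required rate k = F/δ = 75.6/32 = 2.3625 N/mm
d = (8D³N_a·k / G)^(1/4) = (8·36.0³·16·2.3625 / (41.3×10³))^0.25
  = (341.62)^0.25 = 4.2992 mm

4.30 mm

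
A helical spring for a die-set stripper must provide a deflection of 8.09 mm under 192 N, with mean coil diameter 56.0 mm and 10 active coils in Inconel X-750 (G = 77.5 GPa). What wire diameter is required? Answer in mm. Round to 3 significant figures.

8.10 mm

Required rate k = F/δ = 192/8.09 = 23.733 N/mm
d = (8D³N_a·k / G)^(1/4) = (8·56.0³·10·23.733 / (77.5×10³))^0.25
  = (4302.3)^0.25 = 8.0989 mm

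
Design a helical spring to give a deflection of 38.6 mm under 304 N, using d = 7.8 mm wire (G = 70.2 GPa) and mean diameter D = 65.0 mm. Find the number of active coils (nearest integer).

Required rate k = F/δ = 304/38.6 = 7.8756 N/mm
N_a = Gd⁴/(8D³k) = (70.2×10³ × 7.8⁴)/(8 × 65.0³ × 7.8756)
    = 2.59846e+08 / 1.73028e+07 = 15.02 → 15 coils

15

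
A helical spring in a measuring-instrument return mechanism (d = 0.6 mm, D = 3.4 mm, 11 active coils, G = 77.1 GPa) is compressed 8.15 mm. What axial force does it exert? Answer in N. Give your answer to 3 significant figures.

k = Gd⁴/(8D³N_a) = (77.1×10³)(0.6⁴)/(8·3.4³·11) = 2.8889 N/mm
F = k·δ = 2.8889 × 8.15 = 23.545 N

23.5 N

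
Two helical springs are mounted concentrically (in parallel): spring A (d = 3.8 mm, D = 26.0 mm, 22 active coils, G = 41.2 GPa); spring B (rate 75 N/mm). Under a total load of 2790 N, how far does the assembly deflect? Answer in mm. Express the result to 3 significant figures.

35.9 mm

k_A = Gd⁴/(8D³N_a) = (41.2×10³)(3.8⁴)/(8·26.0³·22) = 2.7771 N/mm
Parallel: k_eq = 2.7771 + 75 = 77.777 N/mm
δ = F/k_eq = 2790/77.777 = 35.872 mm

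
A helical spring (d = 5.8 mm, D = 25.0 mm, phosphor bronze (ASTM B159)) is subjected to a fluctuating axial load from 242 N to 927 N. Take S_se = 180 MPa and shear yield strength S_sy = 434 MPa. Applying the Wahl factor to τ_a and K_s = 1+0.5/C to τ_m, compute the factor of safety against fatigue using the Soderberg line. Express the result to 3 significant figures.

C = D/d = 25.0/5.8 = 4.3103; K_W = (4C−1)/(4C−4)+0.615/C = 1.3692; K_s = 1+0.5/C = 1.1160
F_a = (F_max−F_min)/2 = 342.5 N; F_m = (F_max+F_min)/2 = 584.5 N
τ_a = K_W·8F_aD/(πd³) = 1.3692 × 111.75 = 153.02 MPa
τ_m = K_s·8F_mD/(πd³) = 1.1160 × 190.71 = 212.84 MPa
Soderberg: 1/n_f = τ_a/S_se + τ_m/S_sy = 153.02/180 + 212.84/434 = 0.85009 + 0.49041 = 1.3405
n_f = 1/1.3405 = 0.746

0.746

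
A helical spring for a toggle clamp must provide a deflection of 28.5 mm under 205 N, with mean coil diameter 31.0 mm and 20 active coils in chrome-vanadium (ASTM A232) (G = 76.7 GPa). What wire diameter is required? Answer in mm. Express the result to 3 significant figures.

4.60 mm

Required rate k = F/δ = 205/28.5 = 7.193 N/mm
d = (8D³N_a·k / G)^(1/4) = (8·31.0³·20·7.193 / (76.7×10³))^0.25
  = (447.01)^0.25 = 4.5981 mm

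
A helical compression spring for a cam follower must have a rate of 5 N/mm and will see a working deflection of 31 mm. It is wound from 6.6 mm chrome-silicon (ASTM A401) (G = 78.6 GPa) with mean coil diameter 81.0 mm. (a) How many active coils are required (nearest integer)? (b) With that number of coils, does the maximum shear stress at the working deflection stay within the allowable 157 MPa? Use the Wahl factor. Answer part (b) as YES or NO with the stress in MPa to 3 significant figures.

(a) 7 coils; (b) YES, τ_max = 124 MPa

N_a = Gd⁴/(8D³k) = (78.6×10³)(6.6⁴)/(8·81.0³·5) = 7.016 → N_a = 7
Actual rate k = Gd⁴/(8D³·7) = 5.0114 N/mm
Working load F = kδ = 5.0114·31 = 155.35 N
C = 81.0/6.6 = 12.2727; K_W = (4C−1)/(4C−4)+0.615/C = 1.1166
τ_max = K_W·8FD/(πd³) = 1.1166·111.46 = 124.46 MPa
τ_max ≤ 157 MPa → acceptable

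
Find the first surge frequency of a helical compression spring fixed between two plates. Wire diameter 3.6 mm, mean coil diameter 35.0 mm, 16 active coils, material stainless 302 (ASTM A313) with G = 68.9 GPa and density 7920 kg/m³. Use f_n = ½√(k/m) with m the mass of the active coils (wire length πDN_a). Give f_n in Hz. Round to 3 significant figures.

k = Gd⁴/(8D³N_a) = (68.9×10³)(3.6⁴)/(8·35.0³·16) = 2.1087 N/mm = 2108.7 N/m
Wire length L = πDN_a = π·35.0·16 = 1759.3 mm
m = ρ·(πd²/4)·L = 7920 × 10.179×10⁻⁶ m² × 1.7593 m = 0.14183 kg
f_n = ½√(k/m) = 0.5·√(2108.7/0.14183) = 0.5·√(14868) = 60.968 Hz

61.0 Hz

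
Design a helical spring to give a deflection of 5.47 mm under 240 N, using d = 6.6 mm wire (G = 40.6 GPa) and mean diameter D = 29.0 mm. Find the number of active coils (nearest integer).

Required rate k = F/δ = 240/5.47 = 43.876 N/mm
N_a = Gd⁴/(8D³k) = (40.6×10³ × 6.6⁴)/(8 × 29.0³ × 43.876)
    = 7.70374e+07 / 8.56067e+06 = 8.999 → 9 coils

9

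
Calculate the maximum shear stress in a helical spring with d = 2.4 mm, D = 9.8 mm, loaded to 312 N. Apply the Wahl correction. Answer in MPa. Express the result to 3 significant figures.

785 MPa

Spring index C = D/d = 9.8/2.4 = 4.0833
K_W = (4C−1)/(4C−4) + 0.615/C = 15.333/12.333 + 0.1506 = 1.3939
τ₀ = 8FD/(πd³) = 8·312·9.8/(π·2.4³) = 24460.8/43.429 = 563.23 MPa
τ_max = K·τ₀ = 1.3939 × 563.23 = 785.06 MPa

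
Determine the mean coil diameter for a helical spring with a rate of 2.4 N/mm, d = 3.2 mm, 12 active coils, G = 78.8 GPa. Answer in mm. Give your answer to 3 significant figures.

D = (Gd⁴/(8N_a·k))^(1/3) = (78.8×10³·3.2⁴/(8·12·2.4))^(1/3)
  = (35862.8)^(1/3) = 32.9773 mm

33.0 mm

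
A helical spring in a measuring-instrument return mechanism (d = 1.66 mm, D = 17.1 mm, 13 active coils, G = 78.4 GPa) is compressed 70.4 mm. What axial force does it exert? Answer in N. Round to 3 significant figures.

k = Gd⁴/(8D³N_a) = (78.4×10³)(1.66⁴)/(8·17.1³·13) = 1.1448 N/mm
F = k·δ = 1.1448 × 70.4 = 80.593 N

80.6 N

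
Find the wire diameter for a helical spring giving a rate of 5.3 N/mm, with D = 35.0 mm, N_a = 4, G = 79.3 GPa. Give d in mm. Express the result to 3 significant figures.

3.09 mm

d = (8D³N_a·k / G)^(1/4) = (8·35.0³·4·5.3 / (79.3×10³))^0.25
  = (91.697)^0.25 = 3.0945 mm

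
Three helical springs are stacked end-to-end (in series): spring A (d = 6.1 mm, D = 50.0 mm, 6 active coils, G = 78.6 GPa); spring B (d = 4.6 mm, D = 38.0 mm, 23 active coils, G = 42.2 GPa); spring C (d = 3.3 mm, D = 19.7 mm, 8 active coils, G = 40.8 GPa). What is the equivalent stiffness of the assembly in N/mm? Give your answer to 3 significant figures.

1.45 N/mm

k_A = Gd⁴/(8D³N_a) = (78.6×10³)(6.1⁴)/(8·50.0³·6) = 18.138 N/mm
k_B = Gd⁴/(8D³N_a) = (42.2×10³)(4.6⁴)/(8·38.0³·23) = 1.8714 N/mm
k_C = Gd⁴/(8D³N_a) = (40.8×10³)(3.3⁴)/(8·19.7³·8) = 9.8887 N/mm
Series: 1/k_eq = 1/18.138 + 1/1.8714 + 1/9.8887 = 0.69061; k_eq = 1.448 N/mm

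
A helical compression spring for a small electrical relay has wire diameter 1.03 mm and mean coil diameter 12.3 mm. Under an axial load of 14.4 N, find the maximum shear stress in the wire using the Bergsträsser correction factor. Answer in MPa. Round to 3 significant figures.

Spring index C = D/d = 12.3/1.03 = 11.9417
K_B = (4C+2)/(4C−3) = 49.767/44.767 = 1.1117
τ₀ = 8FD/(πd³) = 8·14.4·12.3/(π·1.03³) = 1416.96/3.4329 = 412.76 MPa
τ_max = K·τ₀ = 1.1117 × 412.76 = 458.86 MPa

459 MPa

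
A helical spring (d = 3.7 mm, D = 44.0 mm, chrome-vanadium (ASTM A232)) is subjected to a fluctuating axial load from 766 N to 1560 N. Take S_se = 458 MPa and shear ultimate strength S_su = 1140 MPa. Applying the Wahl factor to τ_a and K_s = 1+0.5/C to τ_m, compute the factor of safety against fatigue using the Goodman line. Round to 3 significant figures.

0.222

C = D/d = 44.0/3.7 = 11.8919; K_W = (4C−1)/(4C−4)+0.615/C = 1.1206; K_s = 1+0.5/C = 1.0420
F_a = (F_max−F_min)/2 = 397 N; F_m = (F_max+F_min)/2 = 1163 N
τ_a = K_W·8F_aD/(πd³) = 1.1206 × 878.17 = 984.05 MPa
τ_m = K_s·8F_mD/(πd³) = 1.0420 × 2572.6 = 2680.7 MPa
Goodman: 1/n_f = τ_a/S_se + τ_m/S_su = 984.05/458 + 2680.7/1140 = 2.14859 + 2.35152 = 4.5001
n_f = 1/4.5001 = 0.2222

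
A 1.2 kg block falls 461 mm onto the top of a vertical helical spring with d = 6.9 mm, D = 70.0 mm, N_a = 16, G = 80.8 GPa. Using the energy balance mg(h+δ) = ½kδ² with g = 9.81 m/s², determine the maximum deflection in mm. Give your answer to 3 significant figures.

k = Gd⁴/(8D³N_a) = (80.8×10³)(6.9⁴)/(8·70.0³·16) = 4.1716 N/mm
W = mg = 1.2 × 9.81 = 11.772 N
½kδ² − Wδ − Wh = 0 → δ = (W + √(W² + 2kWh))/k
δ = (11.772 + √(138.58 + 45277.7))/4.1716 = (11.772 + 213.11)/4.1716 = 53.908 mm

53.9 mm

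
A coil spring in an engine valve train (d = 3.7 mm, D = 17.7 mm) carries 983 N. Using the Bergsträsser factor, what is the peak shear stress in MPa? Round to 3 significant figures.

Spring index C = D/d = 17.7/3.7 = 4.7838
K_B = (4C+2)/(4C−3) = 21.135/16.135 = 1.3099
τ₀ = 8FD/(πd³) = 8·983·17.7/(π·3.7³) = 139193/159.13 = 874.71 MPa
τ_max = K·τ₀ = 1.3099 × 874.71 = 1145.8 MPa

1150 MPa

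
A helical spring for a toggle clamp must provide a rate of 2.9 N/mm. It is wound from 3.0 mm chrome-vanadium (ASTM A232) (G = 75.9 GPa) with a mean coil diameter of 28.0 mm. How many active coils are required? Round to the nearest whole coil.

12

N_a = Gd⁴/(8D³k) = (75.9×10³ × 3.0⁴)/(8 × 28.0³ × 2.9)
    = 6.1479e+06 / 509286 = 12.07 → 12 coils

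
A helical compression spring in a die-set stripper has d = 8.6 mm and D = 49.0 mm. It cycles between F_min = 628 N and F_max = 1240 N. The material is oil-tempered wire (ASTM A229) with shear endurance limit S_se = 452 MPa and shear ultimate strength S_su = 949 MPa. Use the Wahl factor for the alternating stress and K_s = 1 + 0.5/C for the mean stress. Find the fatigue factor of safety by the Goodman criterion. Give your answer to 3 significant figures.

2.64

C = D/d = 49.0/8.6 = 5.6977; K_W = (4C−1)/(4C−4)+0.615/C = 1.2676; K_s = 1+0.5/C = 1.0878
F_a = (F_max−F_min)/2 = 306 N; F_m = (F_max+F_min)/2 = 934 N
τ_a = K_W·8F_aD/(πd³) = 1.2676 × 60.029 = 76.092 MPa
τ_m = K_s·8F_mD/(πd³) = 1.0878 × 183.23 = 199.31 MPa
Goodman: 1/n_f = τ_a/S_se + τ_m/S_su = 76.092/452 + 199.31/949 = 0.16835 + 0.21002 = 0.37836
n_f = 1/0.37836 = 2.643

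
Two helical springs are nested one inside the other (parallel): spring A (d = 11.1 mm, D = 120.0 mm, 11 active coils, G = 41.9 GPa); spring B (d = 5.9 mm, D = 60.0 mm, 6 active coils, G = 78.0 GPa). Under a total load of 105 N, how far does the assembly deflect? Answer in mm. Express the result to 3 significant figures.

7.90 mm

k_A = Gd⁴/(8D³N_a) = (41.9×10³)(11.1⁴)/(8·120.0³·11) = 4.1829 N/mm
k_B = Gd⁴/(8D³N_a) = (78.0×10³)(5.9⁴)/(8·60.0³·6) = 9.1161 N/mm
Parallel: k_eq = 4.1829 + 9.1161 = 13.299 N/mm
δ = F/k_eq = 105/13.299 = 7.8953 mm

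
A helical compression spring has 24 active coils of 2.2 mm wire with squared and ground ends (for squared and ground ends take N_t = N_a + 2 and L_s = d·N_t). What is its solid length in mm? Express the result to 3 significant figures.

57.2 mm

squared and ground ends: N_t = N_a + 2 = 24 + 2 = 26
L_s = d·N_t = 2.2 × 26 = 57.2 mm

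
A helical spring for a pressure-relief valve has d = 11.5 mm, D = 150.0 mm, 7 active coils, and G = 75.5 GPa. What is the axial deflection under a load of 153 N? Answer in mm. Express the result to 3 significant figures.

21.9 mm

k = Gd⁴/(8D³N_a) = (75.5×10³)(11.5⁴)/(8·150.0³·7) = 6.9868 N/mm
δ = F/k = 153 / 6.9868 = 21.899 mm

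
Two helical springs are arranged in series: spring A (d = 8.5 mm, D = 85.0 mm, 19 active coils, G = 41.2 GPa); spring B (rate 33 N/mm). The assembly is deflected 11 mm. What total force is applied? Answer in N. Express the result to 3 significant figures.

k_A = Gd⁴/(8D³N_a) = (41.2×10³)(8.5⁴)/(8·85.0³·19) = 2.3039 N/mm
Series: 1/k_eq = 1/2.3039 + 1/33 = 0.46434; k_eq = 2.1536 N/mm
F = k_eq·δ = 2.1536·11 = 23.69 N

23.7 N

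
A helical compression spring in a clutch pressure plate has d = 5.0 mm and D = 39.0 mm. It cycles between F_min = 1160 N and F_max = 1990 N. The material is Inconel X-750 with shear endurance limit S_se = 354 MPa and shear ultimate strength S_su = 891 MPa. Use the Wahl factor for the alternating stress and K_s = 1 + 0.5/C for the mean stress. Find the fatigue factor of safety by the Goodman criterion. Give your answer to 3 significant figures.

0.384

C = D/d = 39.0/5.0 = 7.8000; K_W = (4C−1)/(4C−4)+0.615/C = 1.1891; K_s = 1+0.5/C = 1.0641
F_a = (F_max−F_min)/2 = 415 N; F_m = (F_max+F_min)/2 = 1575 N
τ_a = K_W·8F_aD/(πd³) = 1.1891 × 329.72 = 392.08 MPa
τ_m = K_s·8F_mD/(πd³) = 1.0641 × 1251.3 = 1331.6 MPa
Goodman: 1/n_f = τ_a/S_se + τ_m/S_su = 392.08/354 + 1331.6/891 = 1.10757 + 1.49445 = 2.602
n_f = 1/2.602 = 0.3843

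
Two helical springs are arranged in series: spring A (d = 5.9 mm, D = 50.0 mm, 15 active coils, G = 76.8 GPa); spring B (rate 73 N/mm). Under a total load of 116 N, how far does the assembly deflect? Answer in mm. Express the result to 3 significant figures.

20.3 mm

k_A = Gd⁴/(8D³N_a) = (76.8×10³)(5.9⁴)/(8·50.0³·15) = 6.2041 N/mm
Series: 1/k_eq = 1/6.2041 + 1/73 = 0.17488; k_eq = 5.7181 N/mm
δ = F/k_eq = 116/5.7181 = 20.286 mm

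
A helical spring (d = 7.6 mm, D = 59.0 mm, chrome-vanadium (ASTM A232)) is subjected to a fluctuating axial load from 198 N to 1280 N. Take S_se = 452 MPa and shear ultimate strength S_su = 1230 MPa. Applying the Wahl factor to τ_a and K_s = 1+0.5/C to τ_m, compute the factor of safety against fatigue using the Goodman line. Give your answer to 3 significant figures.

C = D/d = 59.0/7.6 = 7.7632; K_W = (4C−1)/(4C−4)+0.615/C = 1.1901; K_s = 1+0.5/C = 1.0644
F_a = (F_max−F_min)/2 = 541 N; F_m = (F_max+F_min)/2 = 739 N
τ_a = K_W·8F_aD/(πd³) = 1.1901 × 185.16 = 220.36 MPa
τ_m = K_s·8F_mD/(πd³) = 1.0644 × 252.93 = 269.22 MPa
Goodman: 1/n_f = τ_a/S_se + τ_m/S_su = 220.36/452 + 269.22/1230 = 0.48753 + 0.21888 = 0.7064
n_f = 1/0.7064 = 1.416

1.42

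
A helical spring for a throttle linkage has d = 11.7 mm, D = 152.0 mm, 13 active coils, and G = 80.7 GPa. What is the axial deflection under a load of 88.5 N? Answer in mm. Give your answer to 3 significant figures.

21.4 mm

k = Gd⁴/(8D³N_a) = (80.7×10³)(11.7⁴)/(8·152.0³·13) = 4.1405 N/mm
δ = F/k = 88.5 / 4.1405 = 21.374 mm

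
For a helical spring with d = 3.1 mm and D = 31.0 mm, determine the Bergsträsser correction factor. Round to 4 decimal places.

1.1351

C = D/d = 31.0/3.1 = 10.0000
K_B = (4C+2)/(4C−3) = 42.000/37.000 = 1.1351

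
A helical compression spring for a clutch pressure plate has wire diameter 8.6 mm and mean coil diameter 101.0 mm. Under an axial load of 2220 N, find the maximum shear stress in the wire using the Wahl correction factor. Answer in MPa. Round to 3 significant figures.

Spring index C = D/d = 101.0/8.6 = 11.7442
K_W = (4C−1)/(4C−4) + 0.615/C = 45.977/42.977 + 0.0524 = 1.1222
τ₀ = 8FD/(πd³) = 8·2220·101.0/(π·8.6³) = 1.79376e+06/1998.2 = 897.67 MPa
τ_max = K·τ₀ = 1.1222 × 897.67 = 1007.3 MPa

1010 MPa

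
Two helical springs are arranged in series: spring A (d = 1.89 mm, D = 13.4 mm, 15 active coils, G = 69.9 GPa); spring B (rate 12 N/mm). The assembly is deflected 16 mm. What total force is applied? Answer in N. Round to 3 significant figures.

39.3 N

k_A = Gd⁴/(8D³N_a) = (69.9×10³)(1.89⁴)/(8·13.4³·15) = 3.0891 N/mm
Series: 1/k_eq = 1/3.0891 + 1/12 = 0.40705; k_eq = 2.4567 N/mm
F = k_eq·δ = 2.4567·16 = 39.307 N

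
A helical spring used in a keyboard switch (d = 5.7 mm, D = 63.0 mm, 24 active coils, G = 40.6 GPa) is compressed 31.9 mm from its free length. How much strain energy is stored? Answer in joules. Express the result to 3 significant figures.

k = Gd⁴/(8D³N_a) = (40.6×10³)(5.7⁴)/(8·63.0³·24) = 0.89269 N/mm
U = ½kδ² = 0.5 × 0.89269 × 31.9² = 454.21 N·mm = 0.45421 J

0.454 J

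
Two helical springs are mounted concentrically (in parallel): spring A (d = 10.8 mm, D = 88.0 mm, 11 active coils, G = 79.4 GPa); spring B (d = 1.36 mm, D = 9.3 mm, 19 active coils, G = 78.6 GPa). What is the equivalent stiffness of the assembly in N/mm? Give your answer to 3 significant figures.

20.2 N/mm

k_A = Gd⁴/(8D³N_a) = (79.4×10³)(10.8⁴)/(8·88.0³·11) = 18.013 N/mm
k_B = Gd⁴/(8D³N_a) = (78.6×10³)(1.36⁴)/(8·9.3³·19) = 2.1993 N/mm
Parallel: k_eq = 18.013 + 2.1993 = 20.212 N/mm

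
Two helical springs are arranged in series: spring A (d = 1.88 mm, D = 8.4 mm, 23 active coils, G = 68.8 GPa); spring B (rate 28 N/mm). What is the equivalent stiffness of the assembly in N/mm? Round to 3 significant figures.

k_A = Gd⁴/(8D³N_a) = (68.8×10³)(1.88⁴)/(8·8.4³·23) = 7.8807 N/mm
Series: 1/k_eq = 1/7.8807 + 1/28 = 0.16261; k_eq = 6.1498 N/mm

6.15 N/mm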